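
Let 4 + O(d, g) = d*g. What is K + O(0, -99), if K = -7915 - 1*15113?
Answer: -23032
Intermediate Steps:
K = -23028 (K = -7915 - 15113 = -23028)
O(d, g) = -4 + d*g
K + O(0, -99) = -23028 + (-4 + 0*(-99)) = -23028 + (-4 + 0) = -23028 - 4 = -23032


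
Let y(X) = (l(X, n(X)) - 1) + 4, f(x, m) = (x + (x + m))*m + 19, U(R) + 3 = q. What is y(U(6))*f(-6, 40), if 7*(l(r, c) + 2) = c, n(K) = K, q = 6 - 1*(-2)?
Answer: 13668/7 ≈ 1952.6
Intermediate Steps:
q = 8 (q = 6 + 2 = 8)
l(r, c) = -2 + c/7
U(R) = 5 (U(R) = -3 + 8 = 5)
f(x, m) = 19 + m*(m + 2*x) (f(x, m) = (x + (m + x))*m + 19 = (m + 2*x)*m + 19 = m*(m + 2*x) + 19 = 19 + m*(m + 2*x))
y(X) = 1 + X/7 (y(X) = ((-2 + X/7) - 1) + 4 = (-3 + X/7) + 4 = 1 + X/7)
y(U(6))*f(-6, 40) = (1 + (⅐)*5)*(19 + 40² + 2*40*(-6)) = (1 + 5/7)*(19 + 1600 - 480) = (12/7)*1139 = 13668/7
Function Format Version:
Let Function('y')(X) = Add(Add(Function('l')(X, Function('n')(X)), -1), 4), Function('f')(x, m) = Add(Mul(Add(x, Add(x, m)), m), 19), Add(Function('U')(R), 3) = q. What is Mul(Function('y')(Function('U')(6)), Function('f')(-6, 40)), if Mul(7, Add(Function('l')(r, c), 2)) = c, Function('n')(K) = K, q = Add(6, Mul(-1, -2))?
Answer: Rational(13668, 7) ≈ 1952.6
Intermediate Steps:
q = 8 (q = Add(6, 2) = 8)
Function('l')(r, c) = Add(-2, Mul(Rational(1, 7), c))
Function('U')(R) = 5 (Function('U')(R) = Add(-3, 8) = 5)
Function('f')(x, m) = Add(19, Mul(m, Add(m, Mul(2, x)))) (Function('f')(x, m) = Add(Mul(Add(x, Add(m, x)), m), 19) = Add(Mul(Add(m, Mul(2, x)), m), 19) = Add(Mul(m, Add(m, Mul(2, x))), 19) = Add(19, Mul(m, Add(m, Mul(2, x)))))
Function('y')(X) = Add(1, Mul(Rational(1, 7), X)) (Function('y')(X) = Add(Add(Add(-2, Mul(Rational(1, 7), X)), -1), 4) = Add(Add(-3, Mul(Rational(1, 7), X)), 4) = Add(1, Mul(Rational(1, 7), X)))
Mul(Function('y')(Function('U')(6)), Function('f')(-6, 40)) = Mul(Add(1, Mul(Rational(1, 7), 5)), Add(19, Pow(40, 2), Mul(2, 40, -6))) = Mul(Add(1, Rational(5, 7)), Add(19, 1600, -480)) = Mul(Rational(12, 7), 1139) = Rational(13668, 7)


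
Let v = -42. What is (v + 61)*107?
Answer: 2033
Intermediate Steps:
(v + 61)*107 = (-42 + 61)*107 = 19*107 = 2033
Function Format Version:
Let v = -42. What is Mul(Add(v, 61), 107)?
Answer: 2033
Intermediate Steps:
Mul(Add(v, 61), 107) = Mul(Add(-42, 61), 107) = Mul(19, 107) = 2033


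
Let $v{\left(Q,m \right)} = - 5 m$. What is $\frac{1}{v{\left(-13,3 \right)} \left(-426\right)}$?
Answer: $\frac{1}{6390} \approx 0.00015649$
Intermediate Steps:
$\frac{1}{v{\left(-13,3 \right)} \left(-426\right)} = \frac{1}{\left(-5\right) 3 \left(-426\right)} = \frac{1}{\left(-15\right) \left(-426\right)} = \frac{1}{6390}$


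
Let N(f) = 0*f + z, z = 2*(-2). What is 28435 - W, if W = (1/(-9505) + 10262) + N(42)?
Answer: 172772386/9505 ≈ 18177.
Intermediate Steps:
z = -4
N(f) = -4 (N(f) = 0*f - 4 = 0 - 4 = -4)
W = 97502289/9505 (W = (1/(-9505) + 10262) - 4 = (-1/9505 + 10262) - 4 = 97540309/9505 - 4 = 97502289/9505 ≈ 10258.)
28435 - W = 28435 - 1*97502289/9505 = 28435 - 97502289/9505 = 172772386/9505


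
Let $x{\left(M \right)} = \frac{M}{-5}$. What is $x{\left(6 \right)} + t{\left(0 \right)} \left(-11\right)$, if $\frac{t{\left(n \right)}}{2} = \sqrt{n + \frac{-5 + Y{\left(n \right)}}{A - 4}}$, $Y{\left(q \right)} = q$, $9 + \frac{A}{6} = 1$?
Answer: $- \frac{6}{5} - \frac{11 \sqrt{65}}{13} \approx -8.0219$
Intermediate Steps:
$A = -48$ ($A = -54 + 6 \cdot 1 = -54 + 6 = -48$)
$x{\left(M \right)} = - \frac{M}{5}$ ($x{\left(M \right)} = M \left(- \frac{1}{5}\right) = - \frac{M}{5}$)
$t{\left(n \right)} = 2 \sqrt{\frac{5}{52} + \frac{51 n}{52}}$ ($t{\left(n \right)} = 2 \sqrt{n + \frac{-5 + n}{-48 - 4}} = 2 \sqrt{n + \frac{-5 + n}{-52}} = 2 \sqrt{n + \left(-5 + n\right) \left(- \frac{1}{52}\right)} = 2 \sqrt{n - \left(- \frac{5}{52} + \frac{n}{52}\right)} = 2 \sqrt{\frac{5}{52} + \frac{51 n}{52}}$)
$x{\left(6 \right)} + t{\left(0 \right)} \left(-11\right) = \left(- \frac{1}{5}\right) 6 + \frac{\sqrt{65 + 663 \cdot 0}}{13} \left(-11\right) = - \frac{6}{5} + \frac{\sqrt{65 + 0}}{13} \left(-11\right) = - \frac{6}{5} + \frac{\sqrt{65}}{13} \left(-11\right) = - \frac{6}{5} - \frac{11 \sqrt{65}}{13}$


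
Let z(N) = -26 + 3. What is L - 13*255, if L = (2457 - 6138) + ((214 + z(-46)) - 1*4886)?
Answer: -11691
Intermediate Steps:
z(N) = -23
L = -8376 (L = (2457 - 6138) + ((214 - 23) - 1*4886) = -3681 + (191 - 4886) = -3681 - 4695 = -8376)
L - 13*255 = -8376 - 13*255 = -8376 - 1*3315 = -8376 - 3315 = -11691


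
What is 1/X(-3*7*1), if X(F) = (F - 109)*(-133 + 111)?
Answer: 1/2860 ≈ 0.00034965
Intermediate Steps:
X(F) = 2398 - 22*F (X(F) = (-109 + F)*(-22) = 2398 - 22*F)
1/X(-3*7*1) = 1/(2398 - 22*(-3*7)) = 1/(2398 - (-462)) = 1/(2398 - 22*(-21)) = 1/(2398 + 462) = 1/2860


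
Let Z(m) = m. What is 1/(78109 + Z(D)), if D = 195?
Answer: 1/78304 ≈ 1.2771e-5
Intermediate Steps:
1/(78109 + Z(D)) = 1/(78109 + 195) = 1/78304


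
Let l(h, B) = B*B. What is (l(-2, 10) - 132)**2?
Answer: 1024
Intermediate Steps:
l(h, B) = B**2
(l(-2, 10) - 132)**2 = (10**2 - 132)**2 = (100 - 132)**2 = (-32)**2 = 1024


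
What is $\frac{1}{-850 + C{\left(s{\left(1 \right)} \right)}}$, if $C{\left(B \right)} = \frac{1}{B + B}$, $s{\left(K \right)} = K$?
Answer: $- \frac{2}{1699} \approx -0.0011772$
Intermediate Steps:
$C{\left(B \right)} = \frac{1}{2 B}$
$\frac{1}{-850 + C{\left(s{\left(1 \right)} \right)}} = \frac{1}{-850 + \frac{1}{2 \cdot 1}} = \frac{1}{-850 + \frac{1}{2} \cdot 1} = \frac{1}{-850 + \frac{1}{2}} = \frac{1}{- \frac{1699}{2}} = - \frac{2}{1699}$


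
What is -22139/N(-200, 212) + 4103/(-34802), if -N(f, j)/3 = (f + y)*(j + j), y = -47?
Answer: -79214555/420547368 ≈ -0.18836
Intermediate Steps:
N(f, j) = -6*j*(-47 + f) (N(f, j) = -3*(f - 47)*(j + j) = -3*(-47 + f)*2*j = -6*j*(-47 + f))
-22139/N(-200, 212) + 4103/(-34802) = -22139*1/(1272*(47 - 1*(-200))) + 4103/(-34802) = -22139*1/(1272*(47 + 200)) + 4103*(-1/34802) = -22139/(6*212*247) - 4103/34802 = -22139/314184 - 4103/34802 = -22139*1/314184 - 4103/34802 = -1703/24168 - 4103/34802 = -79214555/420547368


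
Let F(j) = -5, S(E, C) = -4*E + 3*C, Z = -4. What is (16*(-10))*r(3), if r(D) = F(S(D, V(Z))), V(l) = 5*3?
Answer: 800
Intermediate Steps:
V(l) = 15
r(D) = -5
(16*(-10))*r(3) = (16*(-10))*(-5) = -160*(-5) = 800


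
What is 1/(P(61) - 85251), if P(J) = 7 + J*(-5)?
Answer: -1/85549 ≈ -1.1689e-5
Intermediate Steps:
P(J) = 7 - 5*J
1/(P(61) - 85251) = 1/((7 - 5*61) - 85251) = 1/((7 - 305) - 85251) = 1/(-298 - 85251) = 1/(-85549) = -1/85549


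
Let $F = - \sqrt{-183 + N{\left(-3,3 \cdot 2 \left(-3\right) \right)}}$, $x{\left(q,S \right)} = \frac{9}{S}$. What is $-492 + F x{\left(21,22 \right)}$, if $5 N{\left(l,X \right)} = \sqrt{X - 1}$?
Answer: $-492 - \frac{9 \sqrt{-4575 + 5 i \sqrt{19}}}{110} \approx -492.01 - 5.5341 i$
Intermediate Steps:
$N{\left(l,X \right)} = \frac{\sqrt{-1 + X}}{5}$ ($N{\left(l,X \right)} = \frac{\sqrt{X - 1}}{5} = \frac{\sqrt{-1 + X}}{5}$)
$F = - \sqrt{-183 + \frac{i \sqrt{19}}{5}}$ ($F = - \sqrt{-183 + \frac{\sqrt{-1 + 3 \cdot 2 \left(-3\right)}}{5}} = - \sqrt{-183 + \frac{\sqrt{-1 + 6 \left(-3\right)}}{5}} = - \sqrt{-183 + \frac{\sqrt{-1 - 18}}{5}} = - \sqrt{-183 + \frac{\sqrt{-19}}{5}} = - \sqrt{-183 + \frac{i \sqrt{19}}{5}} \approx -0.032222 - 13.528 i$)
$-492 + F x{\left(21,22 \right)} = -492 + - \frac{\sqrt{-4575 + 5 i \sqrt{19}}}{5} \cdot \frac{9}{22} = -492 - \frac{9 \sqrt{-4575 + 5 i \sqrt{19}}}{110}$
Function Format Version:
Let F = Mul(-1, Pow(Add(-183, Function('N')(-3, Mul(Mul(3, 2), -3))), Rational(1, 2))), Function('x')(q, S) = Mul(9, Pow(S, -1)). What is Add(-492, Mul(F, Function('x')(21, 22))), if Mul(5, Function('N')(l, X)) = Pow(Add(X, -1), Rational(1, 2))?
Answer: Add(-492, Mul(Rational(-9, 110), Pow(Add(-4575, Mul(5, I, Pow(19, Rational(1, 2)))), Rational(1, 2)))) ≈ Add(-492.01, Mul(-5.5341, I))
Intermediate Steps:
Function('N')(l, X) = Mul(Rational(1, 5), Pow(Add(-1, X), Rational(1, 2))) (Function('N')(l, X) = Mul(Rational(1, 5), Pow(Add(X, -1), Rational(1, 2))) = Mul(Rational(1, 5), Pow(Add(-1, X), Rational(1, 2))))
F = Mul(-1, Pow(Add(-183, Mul(Rational(1, 5), I, Pow(19, Rational(1, 2)))), Rational(1, 2))) (F = Mul(-1, Pow(Add(-183, Mul(Rational(1, 5), Pow(Add(-1, Mul(Mul(3, 2), -3)), Rational(1, 2)))), Rational(1, 2))) = Mul(-1, Pow(Add(-183, Mul(Rational(1, 5), Pow(Add(-1, Mul(6, -3)), Rational(1, 2)))), Rational(1, 2))) = Mul(-1, Pow(Add(-183, Mul(Rational(1, 5), Pow(Add(-1, -18), Rational(1, 2)))), Rational(1, 2))) = Mul(-1, Pow(Add(-183, Mul(Rational(1, 5), Pow(-19, Rational(1, 2)))), Rational(1, 2))) = Mul(-1, Pow(Add(-183, Mul(Rational(1, 5), Mul(I, Pow(19, Rational(1, 2))))), Rational(1, 2))) = Mul(-1, Pow(Add(-183, Mul(Rational(1, 5), I, Pow(19, Rational(1, 2)))), Rational(1, 2))) ≈ Add(-0.032222, Mul(-13.528, I)))
Add(-492, Mul(F, Function('x')(21, 22))) = Add(-492, Mul(Mul(Rational(-1, 5), Pow(Add(-4575, Mul(5, I, Pow(19, Rational(1, 2)))), Rational(1, 2))), Mul(9, Pow(22, -1)))) = Add(-492, Mul(Mul(Rational(-1, 5), Pow(Add(-4575, Mul(5, I, Pow(19, Rational(1, 2)))), Rational(1, 2))), Mul(9, Rational(1, 22)))) = Add(-492, Mul(Mul(Rational(-1, 5), Pow(Add(-4575, Mul(5, I, Pow(19, Rational(1, 2)))), Rational(1, 2))), Rational(9, 22))) = Add(-492, Mul(Rational(-9, 110), Pow(Add(-4575, Mul(5, I, Pow(19, Rational(1, 2)))), Rational(1, 2))))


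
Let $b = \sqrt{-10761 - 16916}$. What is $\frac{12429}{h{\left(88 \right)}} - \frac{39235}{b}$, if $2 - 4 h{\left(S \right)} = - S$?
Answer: $\frac{2762}{5} + \frac{39235 i \sqrt{27677}}{27677} \approx 552.4 + 235.84 i$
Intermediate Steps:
$b = i \sqrt{27677}$ ($b = \sqrt{-27677} = i \sqrt{27677} \approx 166.36 i$)
$h{\left(S \right)} = \frac{1}{2} + \frac{S}{4}$ ($h{\left(S \right)} = \frac{1}{2} - \frac{\left(-1\right) S}{4} = \frac{1}{2} + \frac{S}{4}$)
$\frac{12429}{h{\left(88 \right)}} - \frac{39235}{b} = \frac{12429}{\frac{1}{2} + \frac{1}{4} \cdot 88} - \frac{39235}{i \sqrt{27677}} = \frac{12429}{\frac{1}{2} + 22} - 39235 \left(- \frac{i \sqrt{27677}}{27677}\right) = \frac{12429}{\frac{45}{2}} + \frac{39235 i \sqrt{27677}}{27677} = 12429 \cdot \frac{2}{45} + \frac{39235 i \sqrt{27677}}{27677} = \frac{2762}{5} + \frac{39235 i \sqrt{27677}}{27677}$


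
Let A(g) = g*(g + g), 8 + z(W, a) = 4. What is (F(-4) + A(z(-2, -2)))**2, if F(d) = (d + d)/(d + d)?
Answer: 1089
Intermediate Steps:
z(W, a) = -4 (z(W, a) = -8 + 4 = -4)
F(d) = 1 (F(d) = (2*d)/((2*d)) = (2*d)*(1/(2*d)) = 1)
A(g) = 2*g**2 (A(g) = g*(2*g) = 2*g**2)
(F(-4) + A(z(-2, -2)))**2 = (1 + 2*(-4)**2)**2 = (1 + 2*16)**2 = (1 + 32)**2 = 33**2 = 1089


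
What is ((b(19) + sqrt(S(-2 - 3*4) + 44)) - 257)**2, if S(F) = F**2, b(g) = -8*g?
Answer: 167521 - 3272*sqrt(15) ≈ 1.5485e+5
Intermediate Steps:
((b(19) + sqrt(S(-2 - 3*4) + 44)) - 257)**2 = ((-8*19 + sqrt((-2 - 3*4)**2 + 44)) - 257)**2 = ((-152 + sqrt((-2 - 12)**2 + 44)) - 257)**2 = ((-152 + sqrt((-14)**2 + 44)) - 257)**2 = ((-152 + sqrt(196 + 44)) - 257)**2 = ((-152 + sqrt(240)) - 257)**2 = ((-152 + 4*sqrt(15)) - 257)**2 = (-409 + 4*sqrt(15))**2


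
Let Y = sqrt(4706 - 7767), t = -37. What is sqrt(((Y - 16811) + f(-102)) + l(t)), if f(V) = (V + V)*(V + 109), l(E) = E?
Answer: sqrt(-18276 + I*sqrt(3061)) ≈ 0.205 + 135.19*I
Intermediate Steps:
Y = I*sqrt(3061) (Y = sqrt(-3061) = I*sqrt(3061) ≈ 55.326*I)
f(V) = 2*V*(109 + V) (f(V) = (2*V)*(109 + V) = 2*V*(109 + V))
sqrt(((Y - 16811) + f(-102)) + l(t)) = sqrt(((I*sqrt(3061) - 16811) + 2*(-102)*(109 - 102)) - 37) = sqrt(((-16811 + I*sqrt(3061)) + 2*(-102)*7) - 37) = sqrt(((-16811 + I*sqrt(3061)) - 1428) - 37) = sqrt((-18239 + I*sqrt(3061)) - 37) = sqrt(-18276 + I*sqrt(3061))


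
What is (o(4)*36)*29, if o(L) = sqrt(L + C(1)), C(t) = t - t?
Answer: 2088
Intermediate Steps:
C(t) = 0
o(L) = sqrt(L) (o(L) = sqrt(L + 0) = sqrt(L))
(o(4)*36)*29 = (sqrt(4)*36)*29 = (2*36)*29 = 72*29 = 2088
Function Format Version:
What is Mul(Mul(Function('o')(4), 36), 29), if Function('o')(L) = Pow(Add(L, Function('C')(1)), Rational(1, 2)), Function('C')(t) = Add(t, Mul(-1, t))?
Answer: 2088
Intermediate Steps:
Function('C')(t) = 0
Function('o')(L) = Pow(L, Rational(1, 2)) (Function('o')(L) = Pow(Add(L, 0), Rational(1, 2)) = Pow(L, Rational(1, 2)))
Mul(Mul(Function('o')(4), 36), 29) = Mul(Mul(Pow(4, Rational(1, 2)), 36), 29) = Mul(Mul(2, 36), 29) = Mul(72, 29) = 2088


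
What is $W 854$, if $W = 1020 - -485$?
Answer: $1285270$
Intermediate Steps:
$W = 1505$ ($W = 1020 + 485 = 1505$)
$W 854 = 1505 \cdot 854 = 1285270$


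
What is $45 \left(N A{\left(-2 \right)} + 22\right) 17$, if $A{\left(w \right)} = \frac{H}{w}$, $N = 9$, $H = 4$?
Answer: $3060$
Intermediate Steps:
$A{\left(w \right)} = \frac{4}{w}$
$45 \left(N A{\left(-2 \right)} + 22\right) 17 = 45 \left(9 \frac{4}{-2} + 22\right) 17 = 45 \left(9 \cdot 4 \left(- \frac{1}{2}\right) + 22\right) 17 = 45 \left(9 \left(-2\right) + 22\right) 17 = 45 \left(-18 + 22\right) 17 = 45 \cdot 4 \cdot 17 = 180 \cdot 17 = 3060$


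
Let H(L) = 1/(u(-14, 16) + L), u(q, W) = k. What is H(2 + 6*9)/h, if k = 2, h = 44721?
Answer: 1/2593818 ≈ 3.8553e-7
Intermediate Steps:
u(q, W) = 2
H(L) = 1/(2 + L)
H(2 + 6*9)/h = 1/((2 + (2 + 6*9))*44721) = (1/44721)/(2 + (2 + 54)) = (1/44721)/(2 + 56) = (1/44721)/58 = (1/58)*(1/44721) = 1/2593818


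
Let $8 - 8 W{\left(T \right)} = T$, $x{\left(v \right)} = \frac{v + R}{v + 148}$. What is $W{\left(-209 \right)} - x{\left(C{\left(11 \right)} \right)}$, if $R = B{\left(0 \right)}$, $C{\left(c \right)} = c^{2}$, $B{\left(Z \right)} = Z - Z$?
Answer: $\frac{57405}{2152} \approx 26.675$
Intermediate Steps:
$B{\left(Z \right)} = 0$
$R = 0$
$x{\left(v \right)} = \frac{v}{148 + v}$ ($x{\left(v \right)} = \frac{v + 0}{v + 148} = \frac{v}{148 + v}$)
$W{\left(T \right)} = 1 - \frac{T}{8}$
$W{\left(-209 \right)} - x{\left(C{\left(11 \right)} \right)} = \left(1 - - \frac{209}{8}\right) - \frac{11^{2}}{148 + 11^{2}} = \left(1 + \frac{209}{8}\right) - \frac{121}{148 + 121} = \frac{217}{8} - \frac{121}{269} = \frac{57405}{2152}$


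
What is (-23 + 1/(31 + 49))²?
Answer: 3381921/6400 ≈ 528.42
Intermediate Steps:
(-23 + 1/(31 + 49))² = (-23 + 1/80)² = (-1839/80)² = 3381921/6400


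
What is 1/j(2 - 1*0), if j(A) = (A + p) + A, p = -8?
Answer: -¼ ≈ -0.25000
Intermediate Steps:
j(A) = -8 + 2*A (j(A) = (A - 8) + A = (-8 + A) + A = -8 + 2*A)
1/j(2 - 1*0) = 1/(-8 + 2*(2 - 1*0)) = 1/(-8 + 2*(2 + 0)) = 1/(-8 + 2*2) = 1/(-8 + 4) = 1/(-4) = -¼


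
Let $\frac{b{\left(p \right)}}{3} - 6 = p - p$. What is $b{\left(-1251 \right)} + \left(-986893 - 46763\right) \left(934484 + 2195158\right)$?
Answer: $-3234973231134$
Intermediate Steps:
$b{\left(p \right)} = 18$ ($b{\left(p \right)} = 18 + 3 \left(p - p\right) = 18 + 3 \cdot 0 = 18 + 0 = 18$)
$b{\left(-1251 \right)} + \left(-986893 - 46763\right) \left(934484 + 2195158\right) = 18 + \left(-986893 - 46763\right) \left(934484 + 2195158\right) = 18 - 3234973231152 = -3234973231134$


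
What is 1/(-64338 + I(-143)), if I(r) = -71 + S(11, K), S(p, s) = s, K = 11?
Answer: -1/64398 ≈ -1.5528e-5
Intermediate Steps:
I(r) = -60 (I(r) = -71 + 11 = -60)
1/(-64338 + I(-143)) = 1/(-64338 - 60) = 1/(-64398) = -1/64398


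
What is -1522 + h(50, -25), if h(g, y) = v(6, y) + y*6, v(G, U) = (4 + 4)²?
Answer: -1608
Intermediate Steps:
v(G, U) = 64 (v(G, U) = 8² = 64)
h(g, y) = 64 + 6*y (h(g, y) = 64 + y*6 = 64 + 6*y)
-1522 + h(50, -25) = -1522 + (64 + 6*(-25)) = -1522 + (64 - 150) = -1522 - 86 = -1608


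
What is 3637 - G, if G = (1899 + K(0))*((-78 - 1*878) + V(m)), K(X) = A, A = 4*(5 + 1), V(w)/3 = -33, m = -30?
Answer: 2032402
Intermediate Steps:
V(w) = -99 (V(w) = 3*(-33) = -99)
A = 24 (A = 4*6 = 24)
K(X) = 24
G = -2028765 (G = (1899 + 24)*((-78 - 1*878) - 99) = 1923*((-78 - 878) - 99) = 1923*(-956 - 99) = 1923*(-1055) = -2028765)
3637 - G = 3637 - 1*(-2028765) = 3637 + 2028765 = 2032402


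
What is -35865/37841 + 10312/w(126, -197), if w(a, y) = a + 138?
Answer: 47593504/1248753 ≈ 38.113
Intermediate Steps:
w(a, y) = 138 + a
-35865/37841 + 10312/w(126, -197) = -35865/37841 + 10312/(138 + 126) = -35865*1/37841 + 10312/264 = -35865/37841 + 10312*(1/264) = -35865/37841 + 1289/33 = 47593504/1248753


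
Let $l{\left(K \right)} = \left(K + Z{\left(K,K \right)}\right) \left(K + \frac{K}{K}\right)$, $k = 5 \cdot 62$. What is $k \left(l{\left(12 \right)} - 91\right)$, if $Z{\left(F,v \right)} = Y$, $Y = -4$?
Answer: $4030$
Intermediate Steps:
$k = 310$
$Z{\left(F,v \right)} = -4$
$l{\left(K \right)} = \left(1 + K\right) \left(-4 + K\right)$ ($l{\left(K \right)} = \left(K - 4\right) \left(K + \frac{K}{K}\right) = \left(-4 + K\right) \left(K + 1\right) = \left(-4 + K\right) \left(1 + K\right) = \left(1 + K\right) \left(-4 + K\right)$)
$k \left(l{\left(12 \right)} - 91\right) = 310 \left(\left(-4 + 12^{2} - 36\right) - 91\right) = 310 \left(\left(-4 + 144 - 36\right) - 91\right) = 310 \left(104 - 91\right) = 310 \cdot 13 = 4030$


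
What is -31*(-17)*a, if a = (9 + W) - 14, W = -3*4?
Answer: -8959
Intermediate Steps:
W = -12
a = -17 (a = (9 - 12) - 14 = -3 - 14 = -17)
-31*(-17)*a = -31*(-17)*(-17) = -(-527)*(-17) = -1*8959 = -8959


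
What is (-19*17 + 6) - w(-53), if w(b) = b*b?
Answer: -3126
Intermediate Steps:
w(b) = b²
(-19*17 + 6) - w(-53) = (-19*17 + 6) - 1*(-53)² = (-323 + 6) - 1*2809 = -317 - 2809 = -3126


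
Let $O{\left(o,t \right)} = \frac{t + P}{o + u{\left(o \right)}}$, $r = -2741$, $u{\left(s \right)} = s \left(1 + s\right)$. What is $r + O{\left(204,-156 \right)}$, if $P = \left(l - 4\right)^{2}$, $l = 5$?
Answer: $- \frac{115187939}{42024} \approx -2741.0$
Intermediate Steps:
$P = 1$ ($P = \left(5 - 4\right)^{2} = 1^{2} = 1$)
$O{\left(o,t \right)} = \frac{1 + t}{o + o \left(1 + o\right)}$ ($O{\left(o,t \right)} = \frac{t + 1}{o + o \left(1 + o\right)} = \frac{1 + t}{o + o \left(1 + o\right)}$)
$r + O{\left(204,-156 \right)} = -2741 + \frac{1 - 156}{204 \left(2 + 204\right)} = -2741 + \frac{1}{204} \cdot \frac{1}{206} \left(-155\right) = -2741 - \frac{155}{42024} = - \frac{115187939}{42024}$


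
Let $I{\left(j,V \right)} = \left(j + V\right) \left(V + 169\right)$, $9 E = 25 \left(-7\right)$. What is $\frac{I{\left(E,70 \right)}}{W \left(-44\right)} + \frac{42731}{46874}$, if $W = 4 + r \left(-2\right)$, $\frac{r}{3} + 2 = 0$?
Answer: $- \frac{2413284757}{148496832} \approx -16.251$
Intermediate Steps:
$r = -6$ ($r = -6 + 3 \cdot 0 = -6 + 0 = -6$)
$E = - \frac{175}{9}$ ($E = \frac{25 \left(-7\right)}{9} = \frac{1}{9} \left(-175\right) = - \frac{175}{9} \approx -19.444$)
$I{\left(j,V \right)} = \left(169 + V\right) \left(V + j\right)$ ($I{\left(j,V \right)} = \left(V + j\right) \left(169 + V\right) = \left(169 + V\right) \left(V + j\right)$)
$W = 16$ ($W = 4 - -12 = 4 + 12 = 16$)
$\frac{I{\left(E,70 \right)}}{W \left(-44\right)} + \frac{42731}{46874} = \frac{70^{2} + 169 \cdot 70 + 169 \left(- \frac{175}{9}\right) + 70 \left(- \frac{175}{9}\right)}{16 \left(-44\right)} + \frac{42731}{46874} = \frac{4900 + 11830 - \frac{29575}{9} - \frac{12250}{9}}{-704} + 42731 \cdot \frac{1}{46874} = \frac{108745}{9} \left(- \frac{1}{704}\right) + \frac{42731}{46874} = - \frac{108745}{6336} + \frac{42731}{46874} = - \frac{2413284757}{148496832}$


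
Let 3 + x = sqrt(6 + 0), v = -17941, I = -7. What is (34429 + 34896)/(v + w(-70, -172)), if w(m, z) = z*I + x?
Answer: -193416750/46704599 - 69325*sqrt(6)/280227594 ≈ -4.1419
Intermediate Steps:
x = -3 + sqrt(6) (x = -3 + sqrt(6 + 0) = -3 + sqrt(6) ≈ -0.55051)
w(m, z) = -3 + sqrt(6) - 7*z (w(m, z) = z*(-7) + (-3 + sqrt(6)) = -7*z + (-3 + sqrt(6)) = -3 + sqrt(6) - 7*z)
(34429 + 34896)/(v + w(-70, -172)) = (34429 + 34896)/(-17941 + (-3 + sqrt(6) - 7*(-172))) = 69325/(-17941 + (-3 + sqrt(6) + 1204)) = 69325/(-17941 + (1201 + sqrt(6))) = 69325/(-16740 + sqrt(6))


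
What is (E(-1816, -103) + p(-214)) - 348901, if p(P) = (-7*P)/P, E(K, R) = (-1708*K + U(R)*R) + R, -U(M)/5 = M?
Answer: 2699672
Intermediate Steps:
U(M) = -5*M
E(K, R) = R - 1708*K - 5*R**2 (E(K, R) = (-1708*K + (-5*R)*R) + R = (-1708*K - 5*R**2) + R = R - 1708*K - 5*R**2)
p(P) = -7
(E(-1816, -103) + p(-214)) - 348901 = ((-103 - 1708*(-1816) - 5*(-103)**2) - 7) - 348901 = ((-103 + 3101728 - 5*10609) - 7) - 348901 = ((-103 + 3101728 - 53045) - 7) - 348901 = (3048580 - 7) - 348901 = 3048573 - 348901 = 2699672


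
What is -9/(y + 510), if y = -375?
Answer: -1/15 ≈ -0.066667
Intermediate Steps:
-9/(y + 510) = -9/(-375 + 510) = -9/135 = -9*1/135 = -1/15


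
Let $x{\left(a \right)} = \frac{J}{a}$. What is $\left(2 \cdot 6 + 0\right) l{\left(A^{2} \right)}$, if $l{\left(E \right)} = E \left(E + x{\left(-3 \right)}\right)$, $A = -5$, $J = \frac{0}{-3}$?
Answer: $7500$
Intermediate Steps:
$J = 0$ ($J = 0 \left(- \frac{1}{3}\right) = 0$)
$x{\left(a \right)} = 0$ ($x{\left(a \right)} = \frac{0}{a} = 0$)
$l{\left(E \right)} = E^{2}$ ($l{\left(E \right)} = E \left(E + 0\right) = E E = E^{2}$)
$\left(2 \cdot 6 + 0\right) l{\left(A^{2} \right)} = \left(2 \cdot 6 + 0\right) \left(\left(-5\right)^{2}\right)^{2} = \left(12 + 0\right) 25^{2} = 12 \cdot 625 = 7500$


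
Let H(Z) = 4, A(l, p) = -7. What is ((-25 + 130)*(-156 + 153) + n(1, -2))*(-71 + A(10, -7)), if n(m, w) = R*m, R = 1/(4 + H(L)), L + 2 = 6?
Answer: 98241/4 ≈ 24560.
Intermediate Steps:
L = 4 (L = -2 + 6 = 4)
R = 1/8 (R = 1/(4 + 4) = 1/8 ≈ 0.12500)
n(m, w) = m/8
((-25 + 130)*(-156 + 153) + n(1, -2))*(-71 + A(10, -7)) = ((-25 + 130)*(-156 + 153) + (1/8)*1)*(-71 - 7) = (105*(-3) + 1/8)*(-78) = (-315 + 1/8)*(-78) = -2519/8*(-78) = 98241/4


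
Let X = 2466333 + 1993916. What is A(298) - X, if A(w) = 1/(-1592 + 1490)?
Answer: -454945399/102 ≈ -4.4602e+6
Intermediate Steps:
X = 4460249
A(w) = -1/102 (A(w) = 1/(-102) = -1/102)
A(298) - X = -1/102 - 1*4460249 = -1/102 - 4460249 = -454945399/102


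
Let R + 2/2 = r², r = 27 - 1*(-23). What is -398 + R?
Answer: 2101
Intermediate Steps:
r = 50 (r = 27 + 23 = 50)
R = 2499 (R = -1 + 50² = -1 + 2500 = 2499)
-398 + R = -398 + 2499 = 2101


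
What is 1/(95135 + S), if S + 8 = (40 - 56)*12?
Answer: 1/94935 ≈ 1.0534e-5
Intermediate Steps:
S = -200 (S = -8 + (40 - 56)*12 = -8 - 16*12 = -8 - 192 = -200)
1/(95135 + S) = 1/(95135 - 200) = 1/94935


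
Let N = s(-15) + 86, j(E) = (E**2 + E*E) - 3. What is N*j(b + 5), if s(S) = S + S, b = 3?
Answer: 7000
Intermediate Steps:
j(E) = -3 + 2*E**2 (j(E) = (E**2 + E**2) - 3 = 2*E**2 - 3 = -3 + 2*E**2)
s(S) = 2*S
N = 56 (N = 2*(-15) + 86 = -30 + 86 = 56)
N*j(b + 5) = 56*(-3 + 2*(3 + 5)**2) = 56*(-3 + 2*8**2) = 56*(-3 + 2*64) = 56*(-3 + 128) = 56*125 = 7000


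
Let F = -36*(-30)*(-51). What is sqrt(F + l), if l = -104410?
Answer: I*sqrt(159490) ≈ 399.36*I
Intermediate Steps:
F = -55080 (F = 1080*(-51) = -55080)
sqrt(F + l) = sqrt(-55080 - 104410) = sqrt(-159490) = I*sqrt(159490)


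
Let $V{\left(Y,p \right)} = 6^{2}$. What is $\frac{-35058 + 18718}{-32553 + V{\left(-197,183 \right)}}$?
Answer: $\frac{16340}{32517} \approx 0.50251$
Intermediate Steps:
$V{\left(Y,p \right)} = 36$
$\frac{-35058 + 18718}{-32553 + V{\left(-197,183 \right)}} = \frac{-35058 + 18718}{-32553 + 36} = - \frac{16340}{-32517} = \left(-16340\right) \left(- \frac{1}{32517}\right) = \frac{16340}{32517}$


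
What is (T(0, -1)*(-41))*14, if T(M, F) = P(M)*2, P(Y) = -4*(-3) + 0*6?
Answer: -13776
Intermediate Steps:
P(Y) = 12 (P(Y) = 12 + 0 = 12)
T(M, F) = 24 (T(M, F) = 12*2 = 24)
(T(0, -1)*(-41))*14 = (24*(-41))*14 = -984*14 = -13776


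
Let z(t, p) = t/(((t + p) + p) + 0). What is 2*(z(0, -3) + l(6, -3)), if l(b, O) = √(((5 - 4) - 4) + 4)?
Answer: 2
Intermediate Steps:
l(b, O) = 1 (l(b, O) = √((1 - 4) + 4) = √(-3 + 4) = √1 = 1)
z(t, p) = t/(t + 2*p) (z(t, p) = t/(((p + t) + p) + 0) = t/((t + 2*p) + 0) = t/(t + 2*p))
2*(z(0, -3) + l(6, -3)) = 2*(0/(0 + 2*(-3)) + 1) = 2*(0/(0 - 6) + 1) = 2*(0/(-6) + 1) = 2*(0*(-⅙) + 1) = 2*(0 + 1) = 2*1 = 2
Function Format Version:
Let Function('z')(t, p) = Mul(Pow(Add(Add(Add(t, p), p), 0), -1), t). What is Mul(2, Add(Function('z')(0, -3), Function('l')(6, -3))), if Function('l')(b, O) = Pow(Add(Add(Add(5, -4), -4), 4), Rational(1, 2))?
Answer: 2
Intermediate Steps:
Function('l')(b, O) = 1 (Function('l')(b, O) = Pow(Add(Add(1, -4), 4), Rational(1, 2)) = Pow(Add(-3, 4), Rational(1, 2)) = Pow(1, Rational(1, 2)) = 1)
Function('z')(t, p) = Mul(t, Pow(Add(t, Mul(2, p)), -1)) (Function('z')(t, p) = Mul(Pow(Add(Add(Add(p, t), p), 0), -1), t) = Mul(Pow(Add(Add(t, Mul(2, p)), 0), -1), t) = Mul(Pow(Add(t, Mul(2, p)), -1), t) = Mul(t, Pow(Add(t, Mul(2, p)), -1)))
Mul(2, Add(Function('z')(0, -3), Function('l')(6, -3))) = Mul(2, Add(Mul(0, Pow(Add(0, Mul(2, -3)), -1)), 1)) = Mul(2, Add(Mul(0, Pow(Add(0, -6), -1)), 1)) = Mul(2, Add(Mul(0, Pow(-6, -1)), 1)) = Mul(2, Add(Mul(0, Rational(-1, 6)), 1)) = Mul(2, Add(0, 1)) = Mul(2, 1) = 2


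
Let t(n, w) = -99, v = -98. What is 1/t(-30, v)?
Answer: -1/99 ≈ -0.010101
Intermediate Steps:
1/t(-30, v) = 1/(-99) = -1/99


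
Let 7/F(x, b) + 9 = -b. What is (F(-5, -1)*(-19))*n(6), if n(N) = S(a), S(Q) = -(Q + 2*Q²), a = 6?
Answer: -5187/4 ≈ -1296.8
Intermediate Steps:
S(Q) = -Q - 2*Q²
n(N) = -78 (n(N) = -1*6*(1 + 2*6) = -1*6*(1 + 12) = -1*6*13 = -78)
F(x, b) = 7/(-9 - b)
(F(-5, -1)*(-19))*n(6) = (-7/(9 - 1)*(-19))*(-78) = (-7/8*(-19))*(-78) = (-7*⅛*(-19))*(-78) = -7/8*(-19)*(-78) = (133/8)*(-78) = -5187/4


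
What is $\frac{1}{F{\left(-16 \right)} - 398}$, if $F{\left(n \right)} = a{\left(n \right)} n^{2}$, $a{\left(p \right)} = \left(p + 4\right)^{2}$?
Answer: $\frac{1}{36466} \approx 2.7423 \cdot 10^{-5}$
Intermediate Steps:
$a{\left(p \right)} = \left(4 + p\right)^{2}$
$F{\left(n \right)} = n^{2} \left(4 + n\right)^{2}$ ($F{\left(n \right)} = \left(4 + n\right)^{2} n^{2} = n^{2} \left(4 + n\right)^{2}$)
$\frac{1}{F{\left(-16 \right)} - 398} = \frac{1}{\left(-16\right)^{2} \left(4 - 16\right)^{2} - 398} = \frac{1}{256 \left(-12\right)^{2} - 398} = \frac{1}{256 \cdot 144 - 398} = \frac{1}{36864 - 398} = \frac{1}{36466}$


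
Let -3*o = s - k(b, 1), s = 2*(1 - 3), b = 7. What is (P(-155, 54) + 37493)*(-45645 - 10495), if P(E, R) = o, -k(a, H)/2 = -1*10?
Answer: -2105306140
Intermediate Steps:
k(a, H) = 20 (k(a, H) = -(-2)*10 = -2*(-10) = 20)
s = -4 (s = 2*(-2) = -4)
o = 8 (o = -(-4 - 1*20)/3 = -(-4 - 20)/3 = -1/3*(-24) = 8)
P(E, R) = 8
(P(-155, 54) + 37493)*(-45645 - 10495) = (8 + 37493)*(-45645 - 10495) = 37501*(-56140) = -2105306140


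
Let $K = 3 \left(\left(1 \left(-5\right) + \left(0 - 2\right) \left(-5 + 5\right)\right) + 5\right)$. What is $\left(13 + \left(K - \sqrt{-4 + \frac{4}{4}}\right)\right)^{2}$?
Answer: $\left(13 - i \sqrt{3}\right)^{2} \approx 166.0 - 45.033 i$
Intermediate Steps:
$K = 0$ ($K = 3 \left(\left(-5 - 0\right) + 5\right) = 3 \left(\left(-5 + 0\right) + 5\right) = 3 \left(-5 + 5\right) = 3 \cdot 0 = 0$)
$\left(13 + \left(K - \sqrt{-4 + \frac{4}{4}}\right)\right)^{2} = \left(13 + \left(0 - \sqrt{-4 + \frac{4}{4}}\right)\right)^{2} = \left(13 + \left(0 - \sqrt{-4 + 4 \cdot \frac{1}{4}}\right)\right)^{2} = \left(13 + \left(0 - \sqrt{-4 + 1}\right)\right)^{2} = \left(13 + \left(0 - \sqrt{-3}\right)\right)^{2} = \left(13 + \left(0 - i \sqrt{3}\right)\right)^{2} = \left(13 - i \sqrt{3}\right)^{2}$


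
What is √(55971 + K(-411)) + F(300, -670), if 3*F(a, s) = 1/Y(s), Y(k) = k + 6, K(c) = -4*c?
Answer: -1/1992 + √57615 ≈ 240.03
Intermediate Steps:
Y(k) = 6 + k
F(a, s) = 1/(3*(6 + s))
√(55971 + K(-411)) + F(300, -670) = √(55971 - 4*(-411)) + 1/(3*(6 - 670)) = √(55971 + 1644) + (⅓)/(-664) = √57615 + (⅓)*(-1/664) = √57615 - 1/1992 = -1/1992 + √57615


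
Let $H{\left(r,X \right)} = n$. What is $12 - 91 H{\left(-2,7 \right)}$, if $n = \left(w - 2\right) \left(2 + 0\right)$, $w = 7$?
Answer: $-898$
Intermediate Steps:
$n = 10$ ($n = \left(7 - 2\right) \left(2 + 0\right) = 5 \cdot 2 = 10$)
$H{\left(r,X \right)} = 10$
$12 - 91 H{\left(-2,7 \right)} = 12 - 910 = -898$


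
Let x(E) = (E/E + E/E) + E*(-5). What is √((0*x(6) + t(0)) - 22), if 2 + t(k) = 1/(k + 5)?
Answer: I*√595/5 ≈ 4.8785*I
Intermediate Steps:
t(k) = -2 + 1/(5 + k) (t(k) = -2 + 1/(k + 5) = -2 + 1/(5 + k))
x(E) = 2 - 5*E (x(E) = (1 + 1) - 5*E = 2 - 5*E)
√((0*x(6) + t(0)) - 22) = √((0*(2 - 5*6) + (-9 - 2*0)/(5 + 0)) - 22) = √((0*(2 - 30) + (-9 + 0)/5) - 22) = √((0*(-28) + (⅕)*(-9)) - 22) = √((0 - 9/5) - 22) = √(-9/5 - 22) = √(-119/5) = I*√595/5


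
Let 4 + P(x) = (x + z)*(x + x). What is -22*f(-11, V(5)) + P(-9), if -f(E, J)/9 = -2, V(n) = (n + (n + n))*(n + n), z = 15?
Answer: -508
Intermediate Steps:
V(n) = 6*n² (V(n) = (n + 2*n)*(2*n) = (3*n)*(2*n) = 6*n²)
f(E, J) = 18 (f(E, J) = -9*(-2) = 18)
P(x) = -4 + 2*x*(15 + x) (P(x) = -4 + (x + 15)*(x + x) = -4 + (15 + x)*(2*x) = -4 + 2*x*(15 + x))
-22*f(-11, V(5)) + P(-9) = -22*18 + (-4 + 2*(-9)² + 30*(-9)) = -396 + (-4 + 2*81 - 270) = -396 + (-4 + 162 - 270) = -396 - 112 = -508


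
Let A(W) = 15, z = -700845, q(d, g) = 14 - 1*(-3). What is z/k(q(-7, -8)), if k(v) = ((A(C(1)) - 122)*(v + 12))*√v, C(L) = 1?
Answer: 700845*√17/52751 ≈ 54.779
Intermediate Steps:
q(d, g) = 17 (q(d, g) = 14 + 3 = 17)
k(v) = √v*(-1284 - 107*v) (k(v) = ((15 - 122)*(v + 12))*√v = (-107*(12 + v))*√v = (-1284 - 107*v)*√v = √v*(-1284 - 107*v))
z/k(q(-7, -8)) = -700845*√17/(1819*(-12 - 1*17)) = -700845*√17/(1819*(-12 - 17)) = -700845*(-√17/52751) = -(-700845)*√17/52751 = 700845*√17/52751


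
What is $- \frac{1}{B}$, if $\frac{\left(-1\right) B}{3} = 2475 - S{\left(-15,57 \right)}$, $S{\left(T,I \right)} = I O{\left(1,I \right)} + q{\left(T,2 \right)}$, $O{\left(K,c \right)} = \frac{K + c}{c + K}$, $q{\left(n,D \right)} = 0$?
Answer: $\frac{1}{7254} \approx 0.00013786$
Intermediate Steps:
$O{\left(K,c \right)} = 1$ ($O{\left(K,c \right)} = \frac{K + c}{K + c} = 1$)
$S{\left(T,I \right)} = I$ ($S{\left(T,I \right)} = I 1 + 0 = I + 0 = I$)
$B = -7254$ ($B = - 3 \left(2475 - 57\right) = \left(-3\right) 2418 = -7254$)
$- \frac{1}{B} = - \frac{1}{-7254} = \left(-1\right) \left(- \frac{1}{7254}\right) = \frac{1}{7254}$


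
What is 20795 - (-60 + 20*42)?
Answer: 20015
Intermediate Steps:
20795 - (-60 + 20*42) = 20795 - (-60 + 840) = 20795 - 1*780 = 20795 - 780 = 20015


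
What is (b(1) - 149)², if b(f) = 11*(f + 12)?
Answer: 36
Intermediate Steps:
b(f) = 132 + 11*f (b(f) = 11*(12 + f) = 132 + 11*f)
(b(1) - 149)² = ((132 + 11*1) - 149)² = ((132 + 11) - 149)² = (143 - 149)² = (-6)² = 36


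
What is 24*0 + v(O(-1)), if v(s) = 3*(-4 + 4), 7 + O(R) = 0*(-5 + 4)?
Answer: 0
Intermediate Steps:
O(R) = -7 (O(R) = -7 + 0*(-5 + 4) = -7 + 0*(-1) = -7 + 0 = -7)
v(s) = 0 (v(s) = 3*0 = 0)
24*0 + v(O(-1)) = 24*0 + 0 = 0 + 0 = 0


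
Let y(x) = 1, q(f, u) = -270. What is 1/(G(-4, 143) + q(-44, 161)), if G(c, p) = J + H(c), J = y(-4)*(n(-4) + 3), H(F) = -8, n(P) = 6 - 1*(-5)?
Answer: -1/264 ≈ -0.0037879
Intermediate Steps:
n(P) = 11 (n(P) = 6 + 5 = 11)
J = 14 (J = 1*(11 + 3) = 1*14 = 14)
G(c, p) = 6 (G(c, p) = 14 - 8 = 6)
1/(G(-4, 143) + q(-44, 161)) = 1/(6 - 270) = 1/(-264) = -1/264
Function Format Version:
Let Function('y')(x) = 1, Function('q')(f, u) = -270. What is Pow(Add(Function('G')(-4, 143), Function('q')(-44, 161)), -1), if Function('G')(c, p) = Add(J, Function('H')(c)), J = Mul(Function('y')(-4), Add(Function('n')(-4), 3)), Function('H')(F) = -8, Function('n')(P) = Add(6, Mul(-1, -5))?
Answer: Rational(-1, 264) ≈ -0.0037879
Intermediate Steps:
Function('n')(P) = 11 (Function('n')(P) = Add(6, 5) = 11)
J = 14 (J = Mul(1, Add(11, 3)) = Mul(1, 14) = 14)
Function('G')(c, p) = 6 (Function('G')(c, p) = Add(14, -8) = 6)
Pow(Add(Function('G')(-4, 143), Function('q')(-44, 161)), -1) = Pow(Add(6, -270), -1) = Pow(-264, -1) = Rational(-1, 264)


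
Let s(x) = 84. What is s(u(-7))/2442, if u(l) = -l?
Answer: 14/407 ≈ 0.034398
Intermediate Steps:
s(u(-7))/2442 = 84/2442 = 84*(1/2442) = 14/407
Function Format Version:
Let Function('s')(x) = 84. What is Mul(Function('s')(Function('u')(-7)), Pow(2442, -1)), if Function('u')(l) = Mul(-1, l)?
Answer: Rational(14, 407) ≈ 0.034398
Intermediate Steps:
Mul(Function('s')(Function('u')(-7)), Pow(2442, -1)) = Mul(84, Pow(2442, -1)) = Mul(84, Rational(1, 2442)) = Rational(14, 407)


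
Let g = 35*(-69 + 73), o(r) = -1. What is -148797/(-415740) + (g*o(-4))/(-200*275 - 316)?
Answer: 690754871/1916422820 ≈ 0.36044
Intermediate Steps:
g = 140 (g = 35*4 = 140)
-148797/(-415740) + (g*o(-4))/(-200*275 - 316) = -148797/(-415740) + (140*(-1))/(-200*275 - 316) = -148797*(-1/415740) - 140/(-55000 - 316) = 49599/138580 - 140/(-55316) = 49599/138580 - 140*(-1/55316) = 49599/138580 + 35/13829 = 690754871/1916422820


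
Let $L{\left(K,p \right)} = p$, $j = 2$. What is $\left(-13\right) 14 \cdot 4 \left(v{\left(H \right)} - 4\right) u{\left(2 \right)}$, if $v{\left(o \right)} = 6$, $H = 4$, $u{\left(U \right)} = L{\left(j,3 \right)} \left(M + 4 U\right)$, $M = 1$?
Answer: $-39312$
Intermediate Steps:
$u{\left(U \right)} = 3 + 12 U$ ($u{\left(U \right)} = 3 \left(1 + 4 U\right) = 3 + 12 U$)
$\left(-13\right) 14 \cdot 4 \left(v{\left(H \right)} - 4\right) u{\left(2 \right)} = \left(-13\right) 14 \cdot 4 \left(6 - 4\right) \left(3 + 12 \cdot 2\right) = - 182 \cdot 4 \cdot 2 \left(3 + 24\right) = - 182 \cdot 8 \cdot 27 = \left(-182\right) 216 = -39312$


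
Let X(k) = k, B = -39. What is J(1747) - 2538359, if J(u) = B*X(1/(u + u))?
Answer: -8869026385/3494 ≈ -2.5384e+6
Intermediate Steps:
J(u) = -39/(2*u) (J(u) = -39/(u + u) = -39*1/(2*u) = -39/(2*u))
J(1747) - 2538359 = -39/2/1747 - 2538359 = -39/2*1/1747 - 2538359 = -39/3494 - 2538359 = -8869026385/3494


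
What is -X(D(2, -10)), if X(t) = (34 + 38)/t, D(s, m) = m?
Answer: 36/5 ≈ 7.2000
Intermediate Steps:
X(t) = 72/t
-X(D(2, -10)) = -72/(-10) = -72*(-1)/10 = -1*(-36/5) = 36/5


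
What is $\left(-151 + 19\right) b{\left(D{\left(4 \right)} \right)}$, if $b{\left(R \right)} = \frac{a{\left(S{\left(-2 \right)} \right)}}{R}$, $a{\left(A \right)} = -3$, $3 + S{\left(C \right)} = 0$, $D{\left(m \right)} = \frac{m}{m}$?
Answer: $396$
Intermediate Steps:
$D{\left(m \right)} = 1$
$S{\left(C \right)} = -3$ ($S{\left(C \right)} = -3 + 0 = -3$)
$b{\left(R \right)} = - \frac{3}{R}$
$\left(-151 + 19\right) b{\left(D{\left(4 \right)} \right)} = \left(-151 + 19\right) \left(- \frac{3}{1}\right) = - 132 \left(\left(-3\right) 1\right) = \left(-132\right) \left(-3\right) = 396$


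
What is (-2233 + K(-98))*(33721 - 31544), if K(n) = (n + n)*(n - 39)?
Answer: 53595563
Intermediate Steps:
K(n) = 2*n*(-39 + n) (K(n) = (2*n)*(-39 + n) = 2*n*(-39 + n))
(-2233 + K(-98))*(33721 - 31544) = (-2233 + 2*(-98)*(-39 - 98))*(33721 - 31544) = (-2233 + 2*(-98)*(-137))*2177 = (-2233 + 26852)*2177 = 24619*2177 = 53595563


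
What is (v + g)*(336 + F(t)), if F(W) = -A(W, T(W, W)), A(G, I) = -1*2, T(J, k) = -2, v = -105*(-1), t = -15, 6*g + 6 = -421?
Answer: 34307/3 ≈ 11436.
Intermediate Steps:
g = -427/6 (g = -1 + (⅙)*(-421) = -1 - 421/6 = -427/6 ≈ -71.167)
v = 105
A(G, I) = -2
F(W) = 2 (F(W) = -1*(-2) = 2)
(v + g)*(336 + F(t)) = (105 - 427/6)*(336 + 2) = (203/6)*338 = 34307/3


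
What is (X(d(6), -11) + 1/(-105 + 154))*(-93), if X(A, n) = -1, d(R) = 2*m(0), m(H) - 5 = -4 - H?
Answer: 4464/49 ≈ 91.102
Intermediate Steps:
m(H) = 1 - H (m(H) = 5 + (-4 - H) = 1 - H)
d(R) = 2 (d(R) = 2*(1 - 1*0) = 2*(1 + 0) = 2*1 = 2)
(X(d(6), -11) + 1/(-105 + 154))*(-93) = (-1 + 1/(-105 + 154))*(-93) = (-1 + 1/49)*(-93) = -48/49*(-93) = 4464/49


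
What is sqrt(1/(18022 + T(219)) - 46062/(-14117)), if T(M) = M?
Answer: sqrt(216366385066490623)/257508197 ≈ 1.8064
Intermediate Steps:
sqrt(1/(18022 + T(219)) - 46062/(-14117)) = sqrt(1/(18022 + 219) - 46062/(-14117)) = sqrt(1/18241 - 46062*(-1/14117)) = sqrt(1/18241 + 46062/14117) = sqrt(840231059/257508197) = sqrt(216366385066490623)/257508197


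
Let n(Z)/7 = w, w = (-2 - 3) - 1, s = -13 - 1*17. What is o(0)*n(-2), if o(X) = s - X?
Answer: 1260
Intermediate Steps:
s = -30 (s = -13 - 17 = -30)
o(X) = -30 - X
w = -6 (w = -5 - 1 = -6)
n(Z) = -42 (n(Z) = 7*(-6) = -42)
o(0)*n(-2) = (-30 - 1*0)*(-42) = (-30 + 0)*(-42) = -30*(-42) = 1260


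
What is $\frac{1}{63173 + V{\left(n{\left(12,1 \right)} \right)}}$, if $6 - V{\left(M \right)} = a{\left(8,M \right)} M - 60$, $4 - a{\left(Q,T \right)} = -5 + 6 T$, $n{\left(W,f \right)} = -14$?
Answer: $\frac{1}{64541} \approx 1.5494 \cdot 10^{-5}$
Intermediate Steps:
$a{\left(Q,T \right)} = 9 - 6 T$ ($a{\left(Q,T \right)} = 4 - \left(-5 + 6 T\right) = 9 - 6 T$)
$V{\left(M \right)} = 66 - M \left(9 - 6 M\right)$ ($V{\left(M \right)} = 6 - \left(\left(9 - 6 M\right) M - 60\right) = 6 - \left(M \left(9 - 6 M\right) - 60\right) = 6 - \left(-60 + M \left(9 - 6 M\right)\right) = 66 - M \left(9 - 6 M\right)$)
$\frac{1}{63173 + V{\left(n{\left(12,1 \right)} \right)}} = \frac{1}{63173 + \left(66 + 3 \left(-14\right) \left(-3 + 2 \left(-14\right)\right)\right)} = \frac{1}{63173 + \left(66 + 3 \left(-14\right) \left(-3 - 28\right)\right)} = \frac{1}{63173 + \left(66 + 3 \left(-14\right) \left(-31\right)\right)} = \frac{1}{63173 + \left(66 + 1302\right)} = \frac{1}{63173 + 1368} = \frac{1}{64541}$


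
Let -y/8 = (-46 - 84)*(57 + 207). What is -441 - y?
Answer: -275001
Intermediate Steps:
y = 274560 (y = -8*(-46 - 84)*(57 + 207) = -(-1040)*264 = -8*(-34320) = 274560)
-441 - y = -441 - 1*274560 = -441 - 274560 = -275001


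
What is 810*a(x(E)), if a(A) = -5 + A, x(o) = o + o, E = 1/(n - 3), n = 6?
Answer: -3510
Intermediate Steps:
E = ⅓ (E = 1/(6 - 3) = 1/3 = ⅓ ≈ 0.33333)
x(o) = 2*o
810*a(x(E)) = 810*(-5 + 2*(⅓)) = 810*(-5 + ⅔) = 810*(-13/3) = -3510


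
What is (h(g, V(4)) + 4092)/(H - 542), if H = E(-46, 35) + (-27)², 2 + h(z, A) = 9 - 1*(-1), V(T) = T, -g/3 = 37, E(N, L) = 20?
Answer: 4100/207 ≈ 19.807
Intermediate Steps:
g = -111 (g = -3*37 = -111)
h(z, A) = 8 (h(z, A) = -2 + (9 - 1*(-1)) = -2 + (9 + 1) = -2 + 10 = 8)
H = 749 (H = 20 + (-27)² = 20 + 729 = 749)
(h(g, V(4)) + 4092)/(H - 542) = (8 + 4092)/(749 - 542) = 4100/207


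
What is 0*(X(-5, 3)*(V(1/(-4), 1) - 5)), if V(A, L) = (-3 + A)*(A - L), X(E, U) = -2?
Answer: 0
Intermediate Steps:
0*(X(-5, 3)*(V(1/(-4), 1) - 5)) = 0*(-2*(((1/(-4))**2 - 3/(-4) + 3*1 - 1*1/(-4)) - 5)) = 0*(-2*(((-1/4)**2 - 3*(-1/4) + 3 - 1*(-1/4)*1) - 5)) = 0*(-2*((1/16 + 3/4 + 3 + 1/4) - 5)) = 0*(-2*(65/16 - 5)) = 0*(-2*(-15/16)) = 0*(15/8) = 0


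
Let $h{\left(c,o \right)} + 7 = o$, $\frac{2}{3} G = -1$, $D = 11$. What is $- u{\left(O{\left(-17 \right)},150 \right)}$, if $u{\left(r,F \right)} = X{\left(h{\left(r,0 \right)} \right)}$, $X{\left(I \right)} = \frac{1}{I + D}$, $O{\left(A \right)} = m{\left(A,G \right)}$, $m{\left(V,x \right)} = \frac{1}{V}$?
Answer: $- \frac{1}{4} \approx -0.25$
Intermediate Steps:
$G = - \frac{3}{2}$ ($G = \frac{3}{2} \left(-1\right) = - \frac{3}{2} \approx -1.5$)
$h{\left(c,o \right)} = -7 + o$
$O{\left(A \right)} = \frac{1}{A}$
$X{\left(I \right)} = \frac{1}{11 + I}$ ($X{\left(I \right)} = \frac{1}{I + 11} = \frac{1}{11 + I}$)
$u{\left(r,F \right)} = \frac{1}{4}$ ($u{\left(r,F \right)} = \frac{1}{11 + \left(-7 + 0\right)} = \frac{1}{11 - 7} = \frac{1}{4}$)
$- u{\left(O{\left(-17 \right)},150 \right)} = \left(-1\right) \frac{1}{4} = - \frac{1}{4}$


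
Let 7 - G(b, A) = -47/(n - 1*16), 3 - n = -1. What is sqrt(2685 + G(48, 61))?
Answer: sqrt(96771)/6 ≈ 51.847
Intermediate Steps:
n = 4 (n = 3 - 1*(-1) = 3 + 1 = 4)
G(b, A) = 37/12 (G(b, A) = 7 - (-47)/(4 - 1*16) = 7 - (-47)/(4 - 16) = 7 - (-47)/(-12) = 7 - (-47)*(-1)/12 = 7 - 1*47/12 = 7 - 47/12 = 37/12)
sqrt(2685 + G(48, 61)) = sqrt(2685 + 37/12) = sqrt(32257/12) = sqrt(96771)/6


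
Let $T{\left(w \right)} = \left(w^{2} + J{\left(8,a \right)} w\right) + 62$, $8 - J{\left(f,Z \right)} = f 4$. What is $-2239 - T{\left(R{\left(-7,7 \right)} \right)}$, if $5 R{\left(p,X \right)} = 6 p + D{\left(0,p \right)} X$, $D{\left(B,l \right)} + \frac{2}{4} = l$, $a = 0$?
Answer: $- \frac{311181}{100} \approx -3111.8$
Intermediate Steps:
$J{\left(f,Z \right)} = 8 - 4 f$ ($J{\left(f,Z \right)} = 8 - f 4 = 8 - 4 f$)
$D{\left(B,l \right)} = - \frac{1}{2} + l$
$R{\left(p,X \right)} = \frac{6 p}{5} + \frac{X \left(- \frac{1}{2} + p\right)}{5}$ ($R{\left(p,X \right)} = \frac{6 p + \left(- \frac{1}{2} + p\right) X}{5} = \frac{6 p + X \left(- \frac{1}{2} + p\right)}{5} = \frac{6 p}{5} + \frac{X \left(- \frac{1}{2} + p\right)}{5}$)
$T{\left(w \right)} = 62 + w^{2} - 24 w$ ($T{\left(w \right)} = \left(w^{2} + \left(8 - 32\right) w\right) + 62 = \left(w^{2} - 24 w\right) + 62 = 62 + w^{2} - 24 w$)
$-2239 - T{\left(R{\left(-7,7 \right)} \right)} = -2239 - \left(62 + \left(\frac{6}{5} \left(-7\right) + \frac{1}{10} \cdot 7 \left(-1 + 2 \left(-7\right)\right)\right)^{2} - 24 \left(\frac{6}{5} \left(-7\right) + \frac{1}{10} \cdot 7 \left(-1 + 2 \left(-7\right)\right)\right)\right) = -2239 - \left(62 + \left(- \frac{42}{5} + \frac{1}{10} \cdot 7 \left(-1 - 14\right)\right)^{2} - 24 \left(- \frac{42}{5} + \frac{1}{10} \cdot 7 \left(-1 - 14\right)\right)\right) = -2239 - \left(62 + \left(- \frac{42}{5} + \frac{1}{10} \cdot 7 \left(-15\right)\right)^{2} - 24 \left(- \frac{42}{5} + \frac{1}{10} \cdot 7 \left(-15\right)\right)\right) = -2239 - \left(62 + \left(- \frac{42}{5} - \frac{21}{2}\right)^{2} - 24 \left(- \frac{42}{5} - \frac{21}{2}\right)\right) = -2239 - \left(62 + \left(- \frac{189}{10}\right)^{2} - - \frac{2268}{5}\right) = -2239 - \left(62 + \frac{35721}{100} + \frac{2268}{5}\right) = -2239 - \frac{87281}{100} = - \frac{311181}{100}$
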